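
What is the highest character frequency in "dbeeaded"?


Input: dbeeaded
Character counts:
  'a': 1
  'b': 1
  'd': 3
  'e': 3
Maximum frequency: 3

3


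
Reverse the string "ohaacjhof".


Input: ohaacjhof
Reading characters right to left:
  Position 8: 'f'
  Position 7: 'o'
  Position 6: 'h'
  Position 5: 'j'
  Position 4: 'c'
  Position 3: 'a'
  Position 2: 'a'
  Position 1: 'h'
  Position 0: 'o'
Reversed: fohjcaaho

fohjcaaho


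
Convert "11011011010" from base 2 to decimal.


Input: "11011011010" in base 2
Positional expansion:
  Digit '1' (value 1) x 2^10 = 1024
  Digit '1' (value 1) x 2^9 = 512
  Digit '0' (value 0) x 2^8 = 0
  Digit '1' (value 1) x 2^7 = 128
  Digit '1' (value 1) x 2^6 = 64
  Digit '0' (value 0) x 2^5 = 0
  Digit '1' (value 1) x 2^4 = 16
  Digit '1' (value 1) x 2^3 = 8
  Digit '0' (value 0) x 2^2 = 0
  Digit '1' (value 1) x 2^1 = 2
  Digit '0' (value 0) x 2^0 = 0
Sum = 1754

1754


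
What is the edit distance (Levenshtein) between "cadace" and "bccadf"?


Computing edit distance: "cadace" -> "bccadf"
DP table:
           b    c    c    a    d    f
      0    1    2    3    4    5    6
  c   1    1    1    2    3    4    5
  a   2    2    2    2    2    3    4
  d   3    3    3    3    3    2    3
  a   4    4    4    4    3    3    3
  c   5    5    4    4    4    4    4
  e   6    6    5    5    5    5    5
Edit distance = dp[6][6] = 5

5


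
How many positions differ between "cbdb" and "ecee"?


Comparing "cbdb" and "ecee" position by position:
  Position 0: 'c' vs 'e' => DIFFER
  Position 1: 'b' vs 'c' => DIFFER
  Position 2: 'd' vs 'e' => DIFFER
  Position 3: 'b' vs 'e' => DIFFER
Positions that differ: 4

4


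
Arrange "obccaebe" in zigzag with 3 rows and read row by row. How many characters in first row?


Zigzag "obccaebe" into 3 rows:
Placing characters:
  'o' => row 0
  'b' => row 1
  'c' => row 2
  'c' => row 1
  'a' => row 0
  'e' => row 1
  'b' => row 2
  'e' => row 1
Rows:
  Row 0: "oa"
  Row 1: "bcee"
  Row 2: "cb"
First row length: 2

2


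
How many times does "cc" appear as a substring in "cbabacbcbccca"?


Searching for "cc" in "cbabacbcbccca"
Scanning each position:
  Position 0: "cb" => no
  Position 1: "ba" => no
  Position 2: "ab" => no
  Position 3: "ba" => no
  Position 4: "ac" => no
  Position 5: "cb" => no
  Position 6: "bc" => no
  Position 7: "cb" => no
  Position 8: "bc" => no
  Position 9: "cc" => MATCH
  Position 10: "cc" => MATCH
  Position 11: "ca" => no
Total occurrences: 2

2


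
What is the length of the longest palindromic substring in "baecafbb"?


Input: "baecafbb"
Checking substrings for palindromes:
  [6:8] "bb" (len 2) => palindrome
Longest palindromic substring: "bb" with length 2

2


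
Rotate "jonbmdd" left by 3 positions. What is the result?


Input: "jonbmdd", rotate left by 3
First 3 characters: "jon"
Remaining characters: "bmdd"
Concatenate remaining + first: "bmdd" + "jon" = "bmddjon"

bmddjon


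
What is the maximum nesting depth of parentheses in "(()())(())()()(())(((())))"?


Input: "(()())(())()()(())(((())))"
Tracking depth:
  Position 0 '(': depth becomes 1
  Position 1 '(': depth becomes 2
  Position 2 ')': depth becomes 1
  Position 3 '(': depth becomes 2
  Position 4 ')': depth becomes 1
  Position 5 ')': depth becomes 0
  Position 6 '(': depth becomes 1
  Position 7 '(': depth becomes 2
  Position 8 ')': depth becomes 1
  Position 9 ')': depth becomes 0
  Position 10 '(': depth becomes 1
  Position 11 ')': depth becomes 0
  Position 12 '(': depth becomes 1
  Position 13 ')': depth becomes 0
  Position 14 '(': depth becomes 1
  Position 15 '(': depth becomes 2
  Position 16 ')': depth becomes 1
  Position 17 ')': depth becomes 0
  Position 18 '(': depth becomes 1
  Position 19 '(': depth becomes 2
  Position 20 '(': depth becomes 3
  Position 21 '(': depth becomes 4
  Position 22 ')': depth becomes 3
  Position 23 ')': depth becomes 2
  Position 24 ')': depth becomes 1
  Position 25 ')': depth becomes 0
Maximum depth reached: 4

4


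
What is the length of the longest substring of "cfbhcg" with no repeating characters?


Input: "cfbhcg"
Sliding window (track last position of each char):
  Position 0 ('c'): window [0,0] length 1 -- new best
  Position 1 ('f'): window [0,1] length 2 -- new best
  Position 2 ('b'): window [0,2] length 3 -- new best
  Position 3 ('h'): window [0,3] length 4 -- new best
  Position 4 ('c'): repeat (last at 0), move window start to 1
  Position 4 ('c'): window [1,4] length 4
  Position 5 ('g'): window [1,5] length 5 -- new best
Longest substring with no repeats: "fbhcg" with length 5

5


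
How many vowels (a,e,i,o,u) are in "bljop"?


Input: bljop
Checking each character:
  'b' at position 0: consonant
  'l' at position 1: consonant
  'j' at position 2: consonant
  'o' at position 3: vowel (running total: 1)
  'p' at position 4: consonant
Total vowels: 1

1


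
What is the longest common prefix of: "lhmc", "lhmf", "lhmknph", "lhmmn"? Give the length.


Words: lhmc, lhmf, lhmknph, lhmmn
  Position 0: all 'l' => match
  Position 1: all 'h' => match
  Position 2: all 'm' => match
  Position 3: ('c', 'f', 'k', 'm') => mismatch, stop
LCP = "lhm" (length 3)

3


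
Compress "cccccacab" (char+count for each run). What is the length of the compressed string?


Input: cccccacab
Runs:
  'c' x 5 => "c5"
  'a' x 1 => "a1"
  'c' x 1 => "c1"
  'a' x 1 => "a1"
  'b' x 1 => "b1"
Compressed: "c5a1c1a1b1"
Compressed length: 10

10


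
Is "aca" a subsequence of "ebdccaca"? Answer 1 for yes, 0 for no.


Check if "aca" is a subsequence of "ebdccaca"
Greedy scan:
  Position 0 ('e'): no match needed
  Position 1 ('b'): no match needed
  Position 2 ('d'): no match needed
  Position 3 ('c'): no match needed
  Position 4 ('c'): no match needed
  Position 5 ('a'): matches sub[0] = 'a'
  Position 6 ('c'): matches sub[1] = 'c'
  Position 7 ('a'): matches sub[2] = 'a'
All 3 characters matched => is a subsequence

1


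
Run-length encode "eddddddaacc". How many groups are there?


Input: eddddddaacc
Scanning for consecutive runs:
  Group 1: 'e' x 1 (positions 0-0)
  Group 2: 'd' x 6 (positions 1-6)
  Group 3: 'a' x 2 (positions 7-8)
  Group 4: 'c' x 2 (positions 9-10)
Total groups: 4

4


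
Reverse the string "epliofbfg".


Input: epliofbfg
Reading characters right to left:
  Position 8: 'g'
  Position 7: 'f'
  Position 6: 'b'
  Position 5: 'f'
  Position 4: 'o'
  Position 3: 'i'
  Position 2: 'l'
  Position 1: 'p'
  Position 0: 'e'
Reversed: gfbfoilpe

gfbfoilpe


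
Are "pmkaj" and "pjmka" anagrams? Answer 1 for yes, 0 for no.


Strings: "pmkaj", "pjmka"
Sorted first:  ajkmp
Sorted second: ajkmp
Sorted forms match => anagrams

1


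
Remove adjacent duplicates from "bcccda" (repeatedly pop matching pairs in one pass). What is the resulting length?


Input: bcccda
Stack-based adjacent duplicate removal:
  Read 'b': push. Stack: b
  Read 'c': push. Stack: bc
  Read 'c': matches stack top 'c' => pop. Stack: b
  Read 'c': push. Stack: bc
  Read 'd': push. Stack: bcd
  Read 'a': push. Stack: bcda
Final stack: "bcda" (length 4)

4


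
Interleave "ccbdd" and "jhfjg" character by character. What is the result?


Interleaving "ccbdd" and "jhfjg":
  Position 0: 'c' from first, 'j' from second => "cj"
  Position 1: 'c' from first, 'h' from second => "ch"
  Position 2: 'b' from first, 'f' from second => "bf"
  Position 3: 'd' from first, 'j' from second => "dj"
  Position 4: 'd' from first, 'g' from second => "dg"
Result: cjchbfdjdg

cjchbfdjdg


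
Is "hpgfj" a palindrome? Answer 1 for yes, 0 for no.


Input: hpgfj
Reversed: jfgph
  Compare pos 0 ('h') with pos 4 ('j'): MISMATCH
  Compare pos 1 ('p') with pos 3 ('f'): MISMATCH
Result: not a palindrome

0


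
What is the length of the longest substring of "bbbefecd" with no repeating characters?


Input: "bbbefecd"
Sliding window (track last position of each char):
  Position 0 ('b'): window [0,0] length 1 -- new best
  Position 1 ('b'): repeat (last at 0), move window start to 1
  Position 1 ('b'): window [1,1] length 1
  Position 2 ('b'): repeat (last at 1), move window start to 2
  Position 2 ('b'): window [2,2] length 1
  Position 3 ('e'): window [2,3] length 2 -- new best
  Position 4 ('f'): window [2,4] length 3 -- new best
  Position 5 ('e'): repeat (last at 3), move window start to 4
  Position 5 ('e'): window [4,5] length 2
  Position 6 ('c'): window [4,6] length 3
  Position 7 ('d'): window [4,7] length 4 -- new best
Longest substring with no repeats: "fecd" with length 4

4


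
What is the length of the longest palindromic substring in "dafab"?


Input: "dafab"
Checking substrings for palindromes:
  [1:4] "afa" (len 3) => palindrome
Longest palindromic substring: "afa" with length 3

3


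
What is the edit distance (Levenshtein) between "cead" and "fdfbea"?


Computing edit distance: "cead" -> "fdfbea"
DP table:
           f    d    f    b    e    a
      0    1    2    3    4    5    6
  c   1    1    2    3    4    5    6
  e   2    2    2    3    4    4    5
  a   3    3    3    3    4    5    4
  d   4    4    3    4    4    5    5
Edit distance = dp[4][6] = 5

5


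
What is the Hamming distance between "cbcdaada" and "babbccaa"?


Comparing "cbcdaada" and "babbccaa" position by position:
  Position 0: 'c' vs 'b' => differ
  Position 1: 'b' vs 'a' => differ
  Position 2: 'c' vs 'b' => differ
  Position 3: 'd' vs 'b' => differ
  Position 4: 'a' vs 'c' => differ
  Position 5: 'a' vs 'c' => differ
  Position 6: 'd' vs 'a' => differ
  Position 7: 'a' vs 'a' => same
Total differences (Hamming distance): 7

7


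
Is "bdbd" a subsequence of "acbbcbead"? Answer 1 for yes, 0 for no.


Check if "bdbd" is a subsequence of "acbbcbead"
Greedy scan:
  Position 0 ('a'): no match needed
  Position 1 ('c'): no match needed
  Position 2 ('b'): matches sub[0] = 'b'
  Position 3 ('b'): no match needed
  Position 4 ('c'): no match needed
  Position 5 ('b'): no match needed
  Position 6 ('e'): no match needed
  Position 7 ('a'): no match needed
  Position 8 ('d'): matches sub[1] = 'd'
Only matched 2/4 characters => not a subsequence

0


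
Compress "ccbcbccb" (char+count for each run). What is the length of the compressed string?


Input: ccbcbccb
Runs:
  'c' x 2 => "c2"
  'b' x 1 => "b1"
  'c' x 1 => "c1"
  'b' x 1 => "b1"
  'c' x 2 => "c2"
  'b' x 1 => "b1"
Compressed: "c2b1c1b1c2b1"
Compressed length: 12

12


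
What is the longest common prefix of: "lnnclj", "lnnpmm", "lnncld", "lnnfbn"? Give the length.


Words: lnnclj, lnnpmm, lnncld, lnnfbn
  Position 0: all 'l' => match
  Position 1: all 'n' => match
  Position 2: all 'n' => match
  Position 3: ('c', 'p', 'c', 'f') => mismatch, stop
LCP = "lnn" (length 3)

3


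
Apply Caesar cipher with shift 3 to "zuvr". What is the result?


Caesar cipher: shift "zuvr" by 3
  'z' (pos 25) + 3 = pos 2 = 'c'
  'u' (pos 20) + 3 = pos 23 = 'x'
  'v' (pos 21) + 3 = pos 24 = 'y'
  'r' (pos 17) + 3 = pos 20 = 'u'
Result: cxyu

cxyu


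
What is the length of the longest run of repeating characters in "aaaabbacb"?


Input: "aaaabbacb"
Scanning for longest run:
  Position 1 ('a'): continues run of 'a', length=2
  Position 2 ('a'): continues run of 'a', length=3
  Position 3 ('a'): continues run of 'a', length=4
  Position 4 ('b'): new char, reset run to 1
  Position 5 ('b'): continues run of 'b', length=2
  Position 6 ('a'): new char, reset run to 1
  Position 7 ('c'): new char, reset run to 1
  Position 8 ('b'): new char, reset run to 1
Longest run: 'a' with length 4

4


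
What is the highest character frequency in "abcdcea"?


Input: abcdcea
Character counts:
  'a': 2
  'b': 1
  'c': 2
  'd': 1
  'e': 1
Maximum frequency: 2

2


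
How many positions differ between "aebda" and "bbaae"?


Comparing "aebda" and "bbaae" position by position:
  Position 0: 'a' vs 'b' => DIFFER
  Position 1: 'e' vs 'b' => DIFFER
  Position 2: 'b' vs 'a' => DIFFER
  Position 3: 'd' vs 'a' => DIFFER
  Position 4: 'a' vs 'e' => DIFFER
Positions that differ: 5

5


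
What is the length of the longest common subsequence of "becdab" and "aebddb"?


LCS of "becdab" and "aebddb"
DP table:
           a    e    b    d    d    b
      0    0    0    0    0    0    0
  b   0    0    0    1    1    1    1
  e   0    0    1    1    1    1    1
  c   0    0    1    1    1    1    1
  d   0    0    1    1    2    2    2
  a   0    1    1    1    2    2    2
  b   0    1    1    2    2    2    3
LCS length = dp[6][6] = 3

3


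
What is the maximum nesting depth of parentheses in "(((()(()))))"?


Input: "(((()(()))))"
Tracking depth:
  Position 0 '(': depth becomes 1
  Position 1 '(': depth becomes 2
  Position 2 '(': depth becomes 3
  Position 3 '(': depth becomes 4
  Position 4 ')': depth becomes 3
  Position 5 '(': depth becomes 4
  Position 6 '(': depth becomes 5
  Position 7 ')': depth becomes 4
  Position 8 ')': depth becomes 3
  Position 9 ')': depth becomes 2
  Position 10 ')': depth becomes 1
  Position 11 ')': depth becomes 0
Maximum depth reached: 5

5


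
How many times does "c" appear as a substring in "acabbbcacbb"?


Searching for "c" in "acabbbcacbb"
Scanning each position:
  Position 0: "a" => no
  Position 1: "c" => MATCH
  Position 2: "a" => no
  Position 3: "b" => no
  Position 4: "b" => no
  Position 5: "b" => no
  Position 6: "c" => MATCH
  Position 7: "a" => no
  Position 8: "c" => MATCH
  Position 9: "b" => no
  Position 10: "b" => no
Total occurrences: 3

3


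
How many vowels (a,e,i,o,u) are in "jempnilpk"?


Input: jempnilpk
Checking each character:
  'j' at position 0: consonant
  'e' at position 1: vowel (running total: 1)
  'm' at position 2: consonant
  'p' at position 3: consonant
  'n' at position 4: consonant
  'i' at position 5: vowel (running total: 2)
  'l' at position 6: consonant
  'p' at position 7: consonant
  'k' at position 8: consonant
Total vowels: 2

2


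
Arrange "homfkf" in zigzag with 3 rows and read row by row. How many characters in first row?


Zigzag "homfkf" into 3 rows:
Placing characters:
  'h' => row 0
  'o' => row 1
  'm' => row 2
  'f' => row 1
  'k' => row 0
  'f' => row 1
Rows:
  Row 0: "hk"
  Row 1: "off"
  Row 2: "m"
First row length: 2

2


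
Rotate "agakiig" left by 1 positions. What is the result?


Input: "agakiig", rotate left by 1
First 1 characters: "a"
Remaining characters: "gakiig"
Concatenate remaining + first: "gakiig" + "a" = "gakiiga"

gakiiga


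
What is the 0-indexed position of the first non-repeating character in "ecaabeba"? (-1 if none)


Input: ecaabeba
Character frequencies:
  'a': 3
  'b': 2
  'c': 1
  'e': 2
Scanning left to right for freq == 1:
  Position 0 ('e'): freq=2, skip
  Position 1 ('c'): unique! => answer = 1

1


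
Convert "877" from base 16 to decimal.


Input: "877" in base 16
Positional expansion:
  Digit '8' (value 8) x 16^2 = 2048
  Digit '7' (value 7) x 16^1 = 112
  Digit '7' (value 7) x 16^0 = 7
Sum = 2167

2167


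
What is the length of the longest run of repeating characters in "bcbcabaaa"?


Input: "bcbcabaaa"
Scanning for longest run:
  Position 1 ('c'): new char, reset run to 1
  Position 2 ('b'): new char, reset run to 1
  Position 3 ('c'): new char, reset run to 1
  Position 4 ('a'): new char, reset run to 1
  Position 5 ('b'): new char, reset run to 1
  Position 6 ('a'): new char, reset run to 1
  Position 7 ('a'): continues run of 'a', length=2
  Position 8 ('a'): continues run of 'a', length=3
Longest run: 'a' with length 3

3


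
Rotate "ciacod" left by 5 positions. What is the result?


Input: "ciacod", rotate left by 5
First 5 characters: "ciaco"
Remaining characters: "d"
Concatenate remaining + first: "d" + "ciaco" = "dciaco"

dciaco


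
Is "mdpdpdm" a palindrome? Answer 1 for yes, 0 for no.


Input: mdpdpdm
Reversed: mdpdpdm
  Compare pos 0 ('m') with pos 6 ('m'): match
  Compare pos 1 ('d') with pos 5 ('d'): match
  Compare pos 2 ('p') with pos 4 ('p'): match
Result: palindrome

1


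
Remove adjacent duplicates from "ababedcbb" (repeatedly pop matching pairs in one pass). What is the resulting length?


Input: ababedcbb
Stack-based adjacent duplicate removal:
  Read 'a': push. Stack: a
  Read 'b': push. Stack: ab
  Read 'a': push. Stack: aba
  Read 'b': push. Stack: abab
  Read 'e': push. Stack: ababe
  Read 'd': push. Stack: ababed
  Read 'c': push. Stack: ababedc
  Read 'b': push. Stack: ababedcb
  Read 'b': matches stack top 'b' => pop. Stack: ababedc
Final stack: "ababedc" (length 7)

7


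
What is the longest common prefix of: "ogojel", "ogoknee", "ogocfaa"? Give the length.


Words: ogojel, ogoknee, ogocfaa
  Position 0: all 'o' => match
  Position 1: all 'g' => match
  Position 2: all 'o' => match
  Position 3: ('j', 'k', 'c') => mismatch, stop
LCP = "ogo" (length 3)

3


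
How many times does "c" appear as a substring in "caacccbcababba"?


Searching for "c" in "caacccbcababba"
Scanning each position:
  Position 0: "c" => MATCH
  Position 1: "a" => no
  Position 2: "a" => no
  Position 3: "c" => MATCH
  Position 4: "c" => MATCH
  Position 5: "c" => MATCH
  Position 6: "b" => no
  Position 7: "c" => MATCH
  Position 8: "a" => no
  Position 9: "b" => no
  Position 10: "a" => no
  Position 11: "b" => no
  Position 12: "b" => no
  Position 13: "a" => no
Total occurrences: 5

5


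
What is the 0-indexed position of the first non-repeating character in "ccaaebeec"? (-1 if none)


Input: ccaaebeec
Character frequencies:
  'a': 2
  'b': 1
  'c': 3
  'e': 3
Scanning left to right for freq == 1:
  Position 0 ('c'): freq=3, skip
  Position 1 ('c'): freq=3, skip
  Position 2 ('a'): freq=2, skip
  Position 3 ('a'): freq=2, skip
  Position 4 ('e'): freq=3, skip
  Position 5 ('b'): unique! => answer = 5

5


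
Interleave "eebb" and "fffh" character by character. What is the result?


Interleaving "eebb" and "fffh":
  Position 0: 'e' from first, 'f' from second => "ef"
  Position 1: 'e' from first, 'f' from second => "ef"
  Position 2: 'b' from first, 'f' from second => "bf"
  Position 3: 'b' from first, 'h' from second => "bh"
Result: efefbfbh

efefbfbh


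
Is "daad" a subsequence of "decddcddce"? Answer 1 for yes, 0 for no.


Check if "daad" is a subsequence of "decddcddce"
Greedy scan:
  Position 0 ('d'): matches sub[0] = 'd'
  Position 1 ('e'): no match needed
  Position 2 ('c'): no match needed
  Position 3 ('d'): no match needed
  Position 4 ('d'): no match needed
  Position 5 ('c'): no match needed
  Position 6 ('d'): no match needed
  Position 7 ('d'): no match needed
  Position 8 ('c'): no match needed
  Position 9 ('e'): no match needed
Only matched 1/4 characters => not a subsequence

0


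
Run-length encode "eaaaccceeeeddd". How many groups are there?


Input: eaaaccceeeeddd
Scanning for consecutive runs:
  Group 1: 'e' x 1 (positions 0-0)
  Group 2: 'a' x 3 (positions 1-3)
  Group 3: 'c' x 3 (positions 4-6)
  Group 4: 'e' x 4 (positions 7-10)
  Group 5: 'd' x 3 (positions 11-13)
Total groups: 5

5


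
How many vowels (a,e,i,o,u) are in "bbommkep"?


Input: bbommkep
Checking each character:
  'b' at position 0: consonant
  'b' at position 1: consonant
  'o' at position 2: vowel (running total: 1)
  'm' at position 3: consonant
  'm' at position 4: consonant
  'k' at position 5: consonant
  'e' at position 6: vowel (running total: 2)
  'p' at position 7: consonant
Total vowels: 2

2


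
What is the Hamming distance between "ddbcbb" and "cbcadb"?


Comparing "ddbcbb" and "cbcadb" position by position:
  Position 0: 'd' vs 'c' => differ
  Position 1: 'd' vs 'b' => differ
  Position 2: 'b' vs 'c' => differ
  Position 3: 'c' vs 'a' => differ
  Position 4: 'b' vs 'd' => differ
  Position 5: 'b' vs 'b' => same
Total differences (Hamming distance): 5

5


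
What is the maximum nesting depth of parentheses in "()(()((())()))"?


Input: "()(()((())()))"
Tracking depth:
  Position 0 '(': depth becomes 1
  Position 1 ')': depth becomes 0
  Position 2 '(': depth becomes 1
  Position 3 '(': depth becomes 2
  Position 4 ')': depth becomes 1
  Position 5 '(': depth becomes 2
  Position 6 '(': depth becomes 3
  Position 7 '(': depth becomes 4
  Position 8 ')': depth becomes 3
  Position 9 ')': depth becomes 2
  Position 10 '(': depth becomes 3
  Position 11 ')': depth becomes 2
  Position 12 ')': depth becomes 1
  Position 13 ')': depth becomes 0
Maximum depth reached: 4

4


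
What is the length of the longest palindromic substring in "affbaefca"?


Input: "affbaefca"
Checking substrings for palindromes:
  [1:3] "ff" (len 2) => palindrome
Longest palindromic substring: "ff" with length 2

2


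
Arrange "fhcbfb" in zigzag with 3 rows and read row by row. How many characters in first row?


Zigzag "fhcbfb" into 3 rows:
Placing characters:
  'f' => row 0
  'h' => row 1
  'c' => row 2
  'b' => row 1
  'f' => row 0
  'b' => row 1
Rows:
  Row 0: "ff"
  Row 1: "hbb"
  Row 2: "c"
First row length: 2

2


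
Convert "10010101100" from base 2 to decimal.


Input: "10010101100" in base 2
Positional expansion:
  Digit '1' (value 1) x 2^10 = 1024
  Digit '0' (value 0) x 2^9 = 0
  Digit '0' (value 0) x 2^8 = 0
  Digit '1' (value 1) x 2^7 = 128
  Digit '0' (value 0) x 2^6 = 0
  Digit '1' (value 1) x 2^5 = 32
  Digit '0' (value 0) x 2^4 = 0
  Digit '1' (value 1) x 2^3 = 8
  Digit '1' (value 1) x 2^2 = 4
  Digit '0' (value 0) x 2^1 = 0
  Digit '0' (value 0) x 2^0 = 0
Sum = 1196

1196


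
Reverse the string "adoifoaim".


Input: adoifoaim
Reading characters right to left:
  Position 8: 'm'
  Position 7: 'i'
  Position 6: 'a'
  Position 5: 'o'
  Position 4: 'f'
  Position 3: 'i'
  Position 2: 'o'
  Position 1: 'd'
  Position 0: 'a'
Reversed: miaofioda

miaofioda


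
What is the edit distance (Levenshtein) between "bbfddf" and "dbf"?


Computing edit distance: "bbfddf" -> "dbf"
DP table:
           d    b    f
      0    1    2    3
  b   1    1    1    2
  b   2    2    1    2
  f   3    3    2    1
  d   4    3    3    2
  d   5    4    4    3
  f   6    5    5    4
Edit distance = dp[6][3] = 4

4


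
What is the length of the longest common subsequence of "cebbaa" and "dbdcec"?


LCS of "cebbaa" and "dbdcec"
DP table:
           d    b    d    c    e    c
      0    0    0    0    0    0    0
  c   0    0    0    0    1    1    1
  e   0    0    0    0    1    2    2
  b   0    0    1    1    1    2    2
  b   0    0    1    1    1    2    2
  a   0    0    1    1    1    2    2
  a   0    0    1    1    1    2    2
LCS length = dp[6][6] = 2

2


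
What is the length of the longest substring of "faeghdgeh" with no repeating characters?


Input: "faeghdgeh"
Sliding window (track last position of each char):
  Position 0 ('f'): window [0,0] length 1 -- new best
  Position 1 ('a'): window [0,1] length 2 -- new best
  Position 2 ('e'): window [0,2] length 3 -- new best
  Position 3 ('g'): window [0,3] length 4 -- new best
  Position 4 ('h'): window [0,4] length 5 -- new best
  Position 5 ('d'): window [0,5] length 6 -- new best
  Position 6 ('g'): repeat (last at 3), move window start to 4
  Position 6 ('g'): window [4,6] length 3
  Position 7 ('e'): window [4,7] length 4
  Position 8 ('h'): repeat (last at 4), move window start to 5
  Position 8 ('h'): window [5,8] length 4
Longest substring with no repeats: "faeghd" with length 6

6


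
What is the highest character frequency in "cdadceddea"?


Input: cdadceddea
Character counts:
  'a': 2
  'c': 2
  'd': 4
  'e': 2
Maximum frequency: 4

4


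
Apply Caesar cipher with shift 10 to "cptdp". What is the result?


Caesar cipher: shift "cptdp" by 10
  'c' (pos 2) + 10 = pos 12 = 'm'
  'p' (pos 15) + 10 = pos 25 = 'z'
  't' (pos 19) + 10 = pos 3 = 'd'
  'd' (pos 3) + 10 = pos 13 = 'n'
  'p' (pos 15) + 10 = pos 25 = 'z'
Result: mzdnz

mzdnz


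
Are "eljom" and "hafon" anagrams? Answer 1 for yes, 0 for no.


Strings: "eljom", "hafon"
Sorted first:  ejlmo
Sorted second: afhno
Differ at position 0: 'e' vs 'a' => not anagrams

0


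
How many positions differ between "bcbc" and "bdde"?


Comparing "bcbc" and "bdde" position by position:
  Position 0: 'b' vs 'b' => same
  Position 1: 'c' vs 'd' => DIFFER
  Position 2: 'b' vs 'd' => DIFFER
  Position 3: 'c' vs 'e' => DIFFER
Positions that differ: 3

3


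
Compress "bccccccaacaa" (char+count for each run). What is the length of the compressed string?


Input: bccccccaacaa
Runs:
  'b' x 1 => "b1"
  'c' x 6 => "c6"
  'a' x 2 => "a2"
  'c' x 1 => "c1"
  'a' x 2 => "a2"
Compressed: "b1c6a2c1a2"
Compressed length: 10

10


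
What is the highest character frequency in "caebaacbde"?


Input: caebaacbde
Character counts:
  'a': 3
  'b': 2
  'c': 2
  'd': 1
  'e': 2
Maximum frequency: 3

3


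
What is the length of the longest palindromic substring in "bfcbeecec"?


Input: "bfcbeecec"
Checking substrings for palindromes:
  [5:8] "ece" (len 3) => palindrome
  [6:9] "cec" (len 3) => palindrome
  [4:6] "ee" (len 2) => palindrome
Longest palindromic substring: "ece" with length 3

3


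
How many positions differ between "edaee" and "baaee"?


Comparing "edaee" and "baaee" position by position:
  Position 0: 'e' vs 'b' => DIFFER
  Position 1: 'd' vs 'a' => DIFFER
  Position 2: 'a' vs 'a' => same
  Position 3: 'e' vs 'e' => same
  Position 4: 'e' vs 'e' => same
Positions that differ: 2

2


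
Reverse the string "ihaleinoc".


Input: ihaleinoc
Reading characters right to left:
  Position 8: 'c'
  Position 7: 'o'
  Position 6: 'n'
  Position 5: 'i'
  Position 4: 'e'
  Position 3: 'l'
  Position 2: 'a'
  Position 1: 'h'
  Position 0: 'i'
Reversed: conielahi

conielahi


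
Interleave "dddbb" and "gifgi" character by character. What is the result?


Interleaving "dddbb" and "gifgi":
  Position 0: 'd' from first, 'g' from second => "dg"
  Position 1: 'd' from first, 'i' from second => "di"
  Position 2: 'd' from first, 'f' from second => "df"
  Position 3: 'b' from first, 'g' from second => "bg"
  Position 4: 'b' from first, 'i' from second => "bi"
Result: dgdidfbgbi

dgdidfbgbi


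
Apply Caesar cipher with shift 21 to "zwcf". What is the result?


Caesar cipher: shift "zwcf" by 21
  'z' (pos 25) + 21 = pos 20 = 'u'
  'w' (pos 22) + 21 = pos 17 = 'r'
  'c' (pos 2) + 21 = pos 23 = 'x'
  'f' (pos 5) + 21 = pos 0 = 'a'
Result: urxa

urxa


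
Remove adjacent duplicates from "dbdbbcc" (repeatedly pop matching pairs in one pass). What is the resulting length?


Input: dbdbbcc
Stack-based adjacent duplicate removal:
  Read 'd': push. Stack: d
  Read 'b': push. Stack: db
  Read 'd': push. Stack: dbd
  Read 'b': push. Stack: dbdb
  Read 'b': matches stack top 'b' => pop. Stack: dbd
  Read 'c': push. Stack: dbdc
  Read 'c': matches stack top 'c' => pop. Stack: dbd
Final stack: "dbd" (length 3)

3


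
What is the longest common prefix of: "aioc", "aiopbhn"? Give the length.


Words: aioc, aiopbhn
  Position 0: all 'a' => match
  Position 1: all 'i' => match
  Position 2: all 'o' => match
  Position 3: ('c', 'p') => mismatch, stop
LCP = "aio" (length 3)

3


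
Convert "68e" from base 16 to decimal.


Input: "68e" in base 16
Positional expansion:
  Digit '6' (value 6) x 16^2 = 1536
  Digit '8' (value 8) x 16^1 = 128
  Digit 'e' (value 14) x 16^0 = 14
Sum = 1678

1678


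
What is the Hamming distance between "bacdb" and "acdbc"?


Comparing "bacdb" and "acdbc" position by position:
  Position 0: 'b' vs 'a' => differ
  Position 1: 'a' vs 'c' => differ
  Position 2: 'c' vs 'd' => differ
  Position 3: 'd' vs 'b' => differ
  Position 4: 'b' vs 'c' => differ
Total differences (Hamming distance): 5

5


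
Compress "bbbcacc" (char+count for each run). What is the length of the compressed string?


Input: bbbcacc
Runs:
  'b' x 3 => "b3"
  'c' x 1 => "c1"
  'a' x 1 => "a1"
  'c' x 2 => "c2"
Compressed: "b3c1a1c2"
Compressed length: 8

8


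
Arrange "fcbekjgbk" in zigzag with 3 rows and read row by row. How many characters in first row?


Zigzag "fcbekjgbk" into 3 rows:
Placing characters:
  'f' => row 0
  'c' => row 1
  'b' => row 2
  'e' => row 1
  'k' => row 0
  'j' => row 1
  'g' => row 2
  'b' => row 1
  'k' => row 0
Rows:
  Row 0: "fkk"
  Row 1: "cejb"
  Row 2: "bg"
First row length: 3

3


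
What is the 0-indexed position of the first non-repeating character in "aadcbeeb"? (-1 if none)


Input: aadcbeeb
Character frequencies:
  'a': 2
  'b': 2
  'c': 1
  'd': 1
  'e': 2
Scanning left to right for freq == 1:
  Position 0 ('a'): freq=2, skip
  Position 1 ('a'): freq=2, skip
  Position 2 ('d'): unique! => answer = 2

2


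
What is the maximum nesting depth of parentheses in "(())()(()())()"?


Input: "(())()(()())()"
Tracking depth:
  Position 0 '(': depth becomes 1
  Position 1 '(': depth becomes 2
  Position 2 ')': depth becomes 1
  Position 3 ')': depth becomes 0
  Position 4 '(': depth becomes 1
  Position 5 ')': depth becomes 0
  Position 6 '(': depth becomes 1
  Position 7 '(': depth becomes 2
  Position 8 ')': depth becomes 1
  Position 9 '(': depth becomes 2
  Position 10 ')': depth becomes 1
  Position 11 ')': depth becomes 0
  Position 12 '(': depth becomes 1
  Position 13 ')': depth becomes 0
Maximum depth reached: 2

2


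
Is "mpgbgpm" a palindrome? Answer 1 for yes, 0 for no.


Input: mpgbgpm
Reversed: mpgbgpm
  Compare pos 0 ('m') with pos 6 ('m'): match
  Compare pos 1 ('p') with pos 5 ('p'): match
  Compare pos 2 ('g') with pos 4 ('g'): match
Result: palindrome

1


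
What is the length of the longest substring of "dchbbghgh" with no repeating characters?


Input: "dchbbghgh"
Sliding window (track last position of each char):
  Position 0 ('d'): window [0,0] length 1 -- new best
  Position 1 ('c'): window [0,1] length 2 -- new best
  Position 2 ('h'): window [0,2] length 3 -- new best
  Position 3 ('b'): window [0,3] length 4 -- new best
  Position 4 ('b'): repeat (last at 3), move window start to 4
  Position 4 ('b'): window [4,4] length 1
  Position 5 ('g'): window [4,5] length 2
  Position 6 ('h'): window [4,6] length 3
  Position 7 ('g'): repeat (last at 5), move window start to 6
  Position 7 ('g'): window [6,7] length 2
  Position 8 ('h'): repeat (last at 6), move window start to 7
  Position 8 ('h'): window [7,8] length 2
Longest substring with no repeats: "dchb" with length 4

4


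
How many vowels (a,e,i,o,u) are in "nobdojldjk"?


Input: nobdojldjk
Checking each character:
  'n' at position 0: consonant
  'o' at position 1: vowel (running total: 1)
  'b' at position 2: consonant
  'd' at position 3: consonant
  'o' at position 4: vowel (running total: 2)
  'j' at position 5: consonant
  'l' at position 6: consonant
  'd' at position 7: consonant
  'j' at position 8: consonant
  'k' at position 9: consonant
Total vowels: 2

2


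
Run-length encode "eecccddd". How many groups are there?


Input: eecccddd
Scanning for consecutive runs:
  Group 1: 'e' x 2 (positions 0-1)
  Group 2: 'c' x 3 (positions 2-4)
  Group 3: 'd' x 3 (positions 5-7)
Total groups: 3

3


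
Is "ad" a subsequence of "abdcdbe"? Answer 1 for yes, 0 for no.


Check if "ad" is a subsequence of "abdcdbe"
Greedy scan:
  Position 0 ('a'): matches sub[0] = 'a'
  Position 1 ('b'): no match needed
  Position 2 ('d'): matches sub[1] = 'd'
  Position 3 ('c'): no match needed
  Position 4 ('d'): no match needed
  Position 5 ('b'): no match needed
  Position 6 ('e'): no match needed
All 2 characters matched => is a subsequence

1


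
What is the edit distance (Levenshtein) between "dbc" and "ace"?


Computing edit distance: "dbc" -> "ace"
DP table:
           a    c    e
      0    1    2    3
  d   1    1    2    3
  b   2    2    2    3
  c   3    3    2    3
Edit distance = dp[3][3] = 3

3


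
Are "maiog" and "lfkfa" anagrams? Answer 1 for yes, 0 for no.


Strings: "maiog", "lfkfa"
Sorted first:  agimo
Sorted second: affkl
Differ at position 1: 'g' vs 'f' => not anagrams

0


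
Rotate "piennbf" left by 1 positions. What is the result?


Input: "piennbf", rotate left by 1
First 1 characters: "p"
Remaining characters: "iennbf"
Concatenate remaining + first: "iennbf" + "p" = "iennbfp"

iennbfp


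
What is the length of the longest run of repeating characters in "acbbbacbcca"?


Input: "acbbbacbcca"
Scanning for longest run:
  Position 1 ('c'): new char, reset run to 1
  Position 2 ('b'): new char, reset run to 1
  Position 3 ('b'): continues run of 'b', length=2
  Position 4 ('b'): continues run of 'b', length=3
  Position 5 ('a'): new char, reset run to 1
  Position 6 ('c'): new char, reset run to 1
  Position 7 ('b'): new char, reset run to 1
  Position 8 ('c'): new char, reset run to 1
  Position 9 ('c'): continues run of 'c', length=2
  Position 10 ('a'): new char, reset run to 1
Longest run: 'b' with length 3

3


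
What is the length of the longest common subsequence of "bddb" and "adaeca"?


LCS of "bddb" and "adaeca"
DP table:
           a    d    a    e    c    a
      0    0    0    0    0    0    0
  b   0    0    0    0    0    0    0
  d   0    0    1    1    1    1    1
  d   0    0    1    1    1    1    1
  b   0    0    1    1    1    1    1
LCS length = dp[4][6] = 1

1


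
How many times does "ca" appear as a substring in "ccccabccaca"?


Searching for "ca" in "ccccabccaca"
Scanning each position:
  Position 0: "cc" => no
  Position 1: "cc" => no
  Position 2: "cc" => no
  Position 3: "ca" => MATCH
  Position 4: "ab" => no
  Position 5: "bc" => no
  Position 6: "cc" => no
  Position 7: "ca" => MATCH
  Position 8: "ac" => no
  Position 9: "ca" => MATCH
Total occurrences: 3

3


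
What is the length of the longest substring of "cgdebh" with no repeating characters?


Input: "cgdebh"
Sliding window (track last position of each char):
  Position 0 ('c'): window [0,0] length 1 -- new best
  Position 1 ('g'): window [0,1] length 2 -- new best
  Position 2 ('d'): window [0,2] length 3 -- new best
  Position 3 ('e'): window [0,3] length 4 -- new best
  Position 4 ('b'): window [0,4] length 5 -- new best
  Position 5 ('h'): window [0,5] length 6 -- new best
Longest substring with no repeats: "cgdebh" with length 6

6


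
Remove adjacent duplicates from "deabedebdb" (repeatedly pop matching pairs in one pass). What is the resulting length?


Input: deabedebdb
Stack-based adjacent duplicate removal:
  Read 'd': push. Stack: d
  Read 'e': push. Stack: de
  Read 'a': push. Stack: dea
  Read 'b': push. Stack: deab
  Read 'e': push. Stack: deabe
  Read 'd': push. Stack: deabed
  Read 'e': push. Stack: deabede
  Read 'b': push. Stack: deabedeb
  Read 'd': push. Stack: deabedebd
  Read 'b': push. Stack: deabedebdb
Final stack: "deabedebdb" (length 10)

10


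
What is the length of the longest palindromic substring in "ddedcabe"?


Input: "ddedcabe"
Checking substrings for palindromes:
  [1:4] "ded" (len 3) => palindrome
  [0:2] "dd" (len 2) => palindrome
Longest palindromic substring: "ded" with length 3

3


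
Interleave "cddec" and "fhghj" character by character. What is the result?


Interleaving "cddec" and "fhghj":
  Position 0: 'c' from first, 'f' from second => "cf"
  Position 1: 'd' from first, 'h' from second => "dh"
  Position 2: 'd' from first, 'g' from second => "dg"
  Position 3: 'e' from first, 'h' from second => "eh"
  Position 4: 'c' from first, 'j' from second => "cj"
Result: cfdhdgehcj

cfdhdgehcj


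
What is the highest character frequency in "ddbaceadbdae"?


Input: ddbaceadbdae
Character counts:
  'a': 3
  'b': 2
  'c': 1
  'd': 4
  'e': 2
Maximum frequency: 4

4


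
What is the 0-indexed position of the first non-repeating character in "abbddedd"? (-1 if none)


Input: abbddedd
Character frequencies:
  'a': 1
  'b': 2
  'd': 4
  'e': 1
Scanning left to right for freq == 1:
  Position 0 ('a'): unique! => answer = 0

0


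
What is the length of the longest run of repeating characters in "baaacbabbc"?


Input: "baaacbabbc"
Scanning for longest run:
  Position 1 ('a'): new char, reset run to 1
  Position 2 ('a'): continues run of 'a', length=2
  Position 3 ('a'): continues run of 'a', length=3
  Position 4 ('c'): new char, reset run to 1
  Position 5 ('b'): new char, reset run to 1
  Position 6 ('a'): new char, reset run to 1
  Position 7 ('b'): new char, reset run to 1
  Position 8 ('b'): continues run of 'b', length=2
  Position 9 ('c'): new char, reset run to 1
Longest run: 'a' with length 3

3


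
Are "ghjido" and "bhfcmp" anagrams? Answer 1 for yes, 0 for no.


Strings: "ghjido", "bhfcmp"
Sorted first:  dghijo
Sorted second: bcfhmp
Differ at position 0: 'd' vs 'b' => not anagrams

0


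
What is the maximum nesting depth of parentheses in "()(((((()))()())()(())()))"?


Input: "()(((((()))()())()(())()))"
Tracking depth:
  Position 0 '(': depth becomes 1
  Position 1 ')': depth becomes 0
  Position 2 '(': depth becomes 1
  Position 3 '(': depth becomes 2
  Position 4 '(': depth becomes 3
  Position 5 '(': depth becomes 4
  Position 6 '(': depth becomes 5
  Position 7 '(': depth becomes 6
  Position 8 ')': depth becomes 5
  Position 9 ')': depth becomes 4
  Position 10 ')': depth becomes 3
  Position 11 '(': depth becomes 4
  Position 12 ')': depth becomes 3
  Position 13 '(': depth becomes 4
  Position 14 ')': depth becomes 3
  Position 15 ')': depth becomes 2
  Position 16 '(': depth becomes 3
  Position 17 ')': depth becomes 2
  Position 18 '(': depth becomes 3
  Position 19 '(': depth becomes 4
  Position 20 ')': depth becomes 3
  Position 21 ')': depth becomes 2
  Position 22 '(': depth becomes 3
  Position 23 ')': depth becomes 2
  Position 24 ')': depth becomes 1
  Position 25 ')': depth becomes 0
Maximum depth reached: 6

6


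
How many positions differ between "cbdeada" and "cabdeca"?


Comparing "cbdeada" and "cabdeca" position by position:
  Position 0: 'c' vs 'c' => same
  Position 1: 'b' vs 'a' => DIFFER
  Position 2: 'd' vs 'b' => DIFFER
  Position 3: 'e' vs 'd' => DIFFER
  Position 4: 'a' vs 'e' => DIFFER
  Position 5: 'd' vs 'c' => DIFFER
  Position 6: 'a' vs 'a' => same
Positions that differ: 5

5


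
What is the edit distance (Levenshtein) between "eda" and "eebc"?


Computing edit distance: "eda" -> "eebc"
DP table:
           e    e    b    c
      0    1    2    3    4
  e   1    0    1    2    3
  d   2    1    1    2    3
  a   3    2    2    2    3
Edit distance = dp[3][4] = 3

3


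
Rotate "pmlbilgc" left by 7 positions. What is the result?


Input: "pmlbilgc", rotate left by 7
First 7 characters: "pmlbilg"
Remaining characters: "c"
Concatenate remaining + first: "c" + "pmlbilg" = "cpmlbilg"

cpmlbilg


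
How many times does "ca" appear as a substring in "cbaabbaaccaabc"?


Searching for "ca" in "cbaabbaaccaabc"
Scanning each position:
  Position 0: "cb" => no
  Position 1: "ba" => no
  Position 2: "aa" => no
  Position 3: "ab" => no
  Position 4: "bb" => no
  Position 5: "ba" => no
  Position 6: "aa" => no
  Position 7: "ac" => no
  Position 8: "cc" => no
  Position 9: "ca" => MATCH
  Position 10: "aa" => no
  Position 11: "ab" => no
  Position 12: "bc" => no
Total occurrences: 1

1


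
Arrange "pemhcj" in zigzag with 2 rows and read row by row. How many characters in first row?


Zigzag "pemhcj" into 2 rows:
Placing characters:
  'p' => row 0
  'e' => row 1
  'm' => row 0
  'h' => row 1
  'c' => row 0
  'j' => row 1
Rows:
  Row 0: "pmc"
  Row 1: "ehj"
First row length: 3

3


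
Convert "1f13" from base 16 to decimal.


Input: "1f13" in base 16
Positional expansion:
  Digit '1' (value 1) x 16^3 = 4096
  Digit 'f' (value 15) x 16^2 = 3840
  Digit '1' (value 1) x 16^1 = 16
  Digit '3' (value 3) x 16^0 = 3
Sum = 7955

7955


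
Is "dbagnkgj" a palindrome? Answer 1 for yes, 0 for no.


Input: dbagnkgj
Reversed: jgkngabd
  Compare pos 0 ('d') with pos 7 ('j'): MISMATCH
  Compare pos 1 ('b') with pos 6 ('g'): MISMATCH
  Compare pos 2 ('a') with pos 5 ('k'): MISMATCH
  Compare pos 3 ('g') with pos 4 ('n'): MISMATCH
Result: not a palindrome

0


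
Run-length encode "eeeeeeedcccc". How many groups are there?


Input: eeeeeeedcccc
Scanning for consecutive runs:
  Group 1: 'e' x 7 (positions 0-6)
  Group 2: 'd' x 1 (positions 7-7)
  Group 3: 'c' x 4 (positions 8-11)
Total groups: 3

3
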